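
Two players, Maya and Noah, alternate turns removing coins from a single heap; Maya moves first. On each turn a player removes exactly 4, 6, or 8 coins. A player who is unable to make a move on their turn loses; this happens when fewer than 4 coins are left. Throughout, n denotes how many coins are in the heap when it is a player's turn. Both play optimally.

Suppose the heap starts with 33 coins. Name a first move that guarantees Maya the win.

Classify positions by backward induction: terminal positions (no move available) are L. From any other position, the mover wins iff some move reaches an L.
n=0: no move → L
n=1: no move → L
n=2: no move → L
n=3: no move → L
n=4: can move to 0, which is L ⇒ W
n=5: can move to 1, which is L ⇒ W
n=6: can move to 2, which is L ⇒ W
n=7: can move to 3, which is L ⇒ W
n=8: can move to 2, which is L ⇒ W
n=9: can move to 3, which is L ⇒ W
n=10: can move to 2, which is L ⇒ W
n=11: can move to 3, which is L ⇒ W
n=12: moves to 8(W), 6(W), 4(W); every one is W ⇒ L
n=13: moves to 9(W), 7(W), 5(W); every one is W ⇒ L
n=14: moves to 10(W), 8(W), 6(W); every one is W ⇒ L
n=15: moves to 11(W), 9(W), 7(W); every one is W ⇒ L
n=16: can move to 12, which is L ⇒ W
n=17: can move to 13, which is L ⇒ W
n=18: can move to 14, which is L ⇒ W
n=19: can move to 15, which is L ⇒ W
n=20: can move to 14, which is L ⇒ W
n=21: can move to 15, which is L ⇒ W
n=22: can move to 14, which is L ⇒ W
n=23: can move to 15, which is L ⇒ W
n=24: moves to 20(W), 18(W), 16(W); every one is W ⇒ L
n=25: moves to 21(W), 19(W), 17(W); every one is W ⇒ L
n=26: moves to 22(W), 20(W), 18(W); every one is W ⇒ L
n=27: moves to 23(W), 21(W), 19(W); every one is W ⇒ L
n=28: can move to 24, which is L ⇒ W
n=29: can move to 25, which is L ⇒ W
n=30: can move to 26, which is L ⇒ W
n=31: can move to 27, which is L ⇒ W
n=32: can move to 26, which is L ⇒ W
n=33: can move to 27, which is L ⇒ W
From 33, the L positions reachable in one move are: 27, 25. Any move reaching one of these is winning.

Remove 6, leaving 27.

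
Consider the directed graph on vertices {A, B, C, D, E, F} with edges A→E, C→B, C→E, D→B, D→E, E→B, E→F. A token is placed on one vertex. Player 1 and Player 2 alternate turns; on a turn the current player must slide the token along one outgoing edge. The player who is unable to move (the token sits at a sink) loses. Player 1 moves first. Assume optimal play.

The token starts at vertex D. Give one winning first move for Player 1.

Move to B.

Classify positions by backward induction: terminal positions (no move available) are L. From any other position, the mover wins iff some move reaches an L.
Every edge goes from a vertex to one that appears earlier in the order F, B, E, D, C, A, so processing vertices in that order labels each vertex after all of its successors.
F: no outgoing edge → L
B: no outgoing edge → L
E: →B(L), so W
D: →B(L), so W
C: →B(L), so W
A: →E(W) only, which is W, so L
From D, the L positions reachable in one move are: B.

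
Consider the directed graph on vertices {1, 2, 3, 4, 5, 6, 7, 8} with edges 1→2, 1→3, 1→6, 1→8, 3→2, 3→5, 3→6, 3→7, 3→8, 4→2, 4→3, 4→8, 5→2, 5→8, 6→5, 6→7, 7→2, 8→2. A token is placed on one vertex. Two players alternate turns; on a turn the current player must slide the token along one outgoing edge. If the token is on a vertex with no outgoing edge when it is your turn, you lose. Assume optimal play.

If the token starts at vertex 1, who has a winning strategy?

The first player wins.

Classify positions by backward induction: terminal positions (no move available) are L. From any other position, the mover wins iff some move reaches an L.
Every edge goes from a vertex to one that appears earlier in the order 2, 8, 5, 7, 6, 3, 4, 1, so processing vertices in that order labels each vertex after all of its successors.
2: no outgoing edge → L
8: →2(L), so W
5: →2(L), so W
7: →2(L), so W
6: →7(W), 5(W) — all W, so L
3: →6(L), so W
4: →2(L), so W
1: →6(L), so W
The starting position 1 is W: the player to move should move to 6, handing over an L position.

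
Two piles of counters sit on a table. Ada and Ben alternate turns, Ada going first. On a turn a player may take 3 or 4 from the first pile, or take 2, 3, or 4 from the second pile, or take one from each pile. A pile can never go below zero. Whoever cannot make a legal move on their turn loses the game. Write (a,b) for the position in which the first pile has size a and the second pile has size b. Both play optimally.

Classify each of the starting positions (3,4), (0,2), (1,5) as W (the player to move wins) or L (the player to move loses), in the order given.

(3,4): W, (0,2): W, (1,5): L

Work bottom-up. With no move the player to move loses. Otherwise the position is W if at least one move leads to an L position for the opponent, and L if every move leads to a W.
No move ever increases a pile, so every position that can arise here has a ≤ 3 and b ≤ 5; it is enough to label the cells with 0 ≤ a ≤ 3 and 0 ≤ b ≤ 5.
Every move lowers a or b (never raises either), so fill the grid row by row in increasing a, and left to right within a row: each cell's successors are then already labelled.
      b=0  b=1  b=2  b=3  b=4  b=5
a=0:    L    L    W    W    W    W
a=1:    L    W    W    W    W    L
a=2:    L    W    W    W    W    L
a=3:    W    W    L    L    W    W
Cells with no legal move (terminal, hence L): (0,0), (0,1), (1,0), (2,0).
The remaining L cells, each justified by listing all of its moves:
(1,5): →(1,3)(W), (1,2)(W), (1,1)(W), (0,4)(W) — all W, so L
(2,5): →(2,3)(W), (2,2)(W), (2,1)(W), (1,4)(W) — all W, so L
(3,2): →(0,2)(W), (3,0)(W), (2,1)(W) — all W, so L
(3,3): →(0,3)(W), (3,1)(W), (3,0)(W), (2,2)(W) — all W, so L
Every other cell has at least one move into one of the L cells above, so it is W.
(3,4): the move to (3,2) reaches an L cell, so W
(0,2): the move to (0,0) reaches an L cell, so W
(1,5): one of the L cells justified above, so L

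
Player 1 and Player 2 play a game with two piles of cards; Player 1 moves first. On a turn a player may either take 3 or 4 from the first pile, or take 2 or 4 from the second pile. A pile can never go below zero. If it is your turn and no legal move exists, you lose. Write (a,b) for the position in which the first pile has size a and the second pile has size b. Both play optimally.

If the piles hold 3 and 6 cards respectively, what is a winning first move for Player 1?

Compute win/loss labels from the base case upward. A position with no move is L. Any other position is W if it can reach an L in one move, else L.
No move ever increases a pile, so every position that can arise here has a ≤ 3 and b ≤ 6; it is enough to label the cells with 0 ≤ a ≤ 3 and 0 ≤ b ≤ 6.
Every move lowers a or b (never raises either), so fill the grid row by row in increasing a, and left to right within a row: each cell's successors are then already labelled.
      b=0  b=1  b=2  b=3  b=4  b=5  b=6
a=0:    L    L    W    W    W    W    L
a=1:    L    L    W    W    W    W    L
a=2:    L    L    W    W    W    W    L
a=3:    W    W    L    L    W    W    W
Cells with no legal move (terminal, hence L): (0,0), (0,1), (1,0), (1,1), (2,0), (2,1).
The remaining L cells, each justified by listing all of its moves:
(0,6): moves to (0,4)(W), (0,2)(W); every one is W ⇒ L
(1,6): moves to (1,4)(W), (1,2)(W); every one is W ⇒ L
(2,6): moves to (2,4)(W), (2,2)(W); every one is W ⇒ L
(3,2): moves to (0,2)(W), (3,0)(W); every one is W ⇒ L
(3,3): moves to (0,3)(W), (3,1)(W); every one is W ⇒ L
Every other cell has at least one move into one of the L cells above, so it is W.
From (3,6), the L positions reachable in one move are: (0,6), (3,2). Any move reaching one of these is winning.

Move to (0,6).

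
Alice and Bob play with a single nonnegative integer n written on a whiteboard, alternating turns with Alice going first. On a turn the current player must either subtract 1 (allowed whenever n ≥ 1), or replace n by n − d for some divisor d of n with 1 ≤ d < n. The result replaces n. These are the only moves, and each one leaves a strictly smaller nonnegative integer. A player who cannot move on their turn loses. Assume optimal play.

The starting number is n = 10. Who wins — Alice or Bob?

Alice wins.

Positions with no move are L. A position that does have a move is losing for the player to move precisely when every available move leads to a winning position for the opponent. Fill in the labels:
n=0: no move → L
n=1: reaches L-position 0 → W
n=2: only reaches 1(W), which is W → L
n=3: reaches L-position 2 → W
n=4: reaches L-position 2 → W
n=5: only reaches 4(W), which is W → L
n=6: reaches L-position 5 → W
n=7: only reaches 6(W), which is W → L
n=8: reaches L-position 7 → W
n=9: only reaches 6(W), 8(W), all W → L
n=10: reaches L-position 5 → W
From 10 Alice can move to 5, reaching an L position.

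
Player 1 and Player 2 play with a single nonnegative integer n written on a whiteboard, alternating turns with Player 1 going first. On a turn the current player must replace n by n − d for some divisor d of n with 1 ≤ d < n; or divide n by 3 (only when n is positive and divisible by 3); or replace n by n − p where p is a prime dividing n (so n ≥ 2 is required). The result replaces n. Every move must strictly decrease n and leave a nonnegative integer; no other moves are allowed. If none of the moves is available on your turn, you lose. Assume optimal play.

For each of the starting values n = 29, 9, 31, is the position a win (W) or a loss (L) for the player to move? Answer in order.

29: W, 9: L, 31: W

Classify positions by backward induction: terminal positions (no move available) are L. From any other position, the mover wins iff some move reaches an L.
n=0: no move → L
n=1: no move → L
n=2: reaches L-position 0 → W
n=3: reaches L-position 0 → W
n=4: only reaches 2(W), 3(W), all W → L
n=5: reaches L-position 0 → W
n=6: reaches L-position 4 → W
n=7: reaches L-position 0 → W
n=8: reaches L-position 4 → W
n=9: only reaches 3(W), 6(W), 8(W), all W → L
n=10: reaches L-position 9 → W
n=11: reaches L-position 0 → W
n=12: reaches L-position 4 → W
n=13: reaches L-position 0 → W
n=14: only reaches 7(W), 12(W), 13(W), all W → L
n=15: reaches L-position 14 → W
n=16: reaches L-position 14 → W
n=17: reaches L-position 0 → W
n=18: reaches L-position 9 → W
n=19: reaches L-position 0 → W
n=20: only reaches 10(W), 15(W), 16(W), 18(W), 19(W), all W → L
n=21: reaches L-position 14 → W
n=22: reaches L-position 20 → W
n=23: reaches L-position 0 → W
n=24: reaches L-position 20 → W
n=25: reaches L-position 20 → W
n=26: only reaches 13(W), 24(W), 25(W), all W → L
n=27: reaches L-position 9 → W
n=28: reaches L-position 14 → W
n=29: reaches L-position 0 → W
n=30: reaches L-position 20 → W
n=31: reaches L-position 0 → W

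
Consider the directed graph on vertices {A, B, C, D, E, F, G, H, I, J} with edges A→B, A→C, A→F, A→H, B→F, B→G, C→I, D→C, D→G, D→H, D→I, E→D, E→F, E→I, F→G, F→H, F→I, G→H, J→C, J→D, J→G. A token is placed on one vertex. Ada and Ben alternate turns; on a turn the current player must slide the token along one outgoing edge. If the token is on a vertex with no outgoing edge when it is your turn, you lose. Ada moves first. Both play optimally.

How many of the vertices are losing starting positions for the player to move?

4

Build the W/L table. Terminal = L. A non-terminal position is W if it has a move to some L; otherwise it is L.
Every edge goes from a vertex to one that appears earlier in the order I, H, G, F, B, C, A, D, J, E, so processing vertices in that order labels each vertex after all of its successors.
I: no outgoing edge → L
H: no outgoing edge → L
G: reaches L-position H → W
F: reaches L-position H → W
B: only reaches F(W), G(W), all W → L
C: reaches L-position I → W
A: reaches L-position B → W
D: reaches L-position H → W
J: only reaches D(W), C(W), G(W), all W → L
E: reaches L-position I → W
The L vertices are B, H, I, J; that is 4 in all.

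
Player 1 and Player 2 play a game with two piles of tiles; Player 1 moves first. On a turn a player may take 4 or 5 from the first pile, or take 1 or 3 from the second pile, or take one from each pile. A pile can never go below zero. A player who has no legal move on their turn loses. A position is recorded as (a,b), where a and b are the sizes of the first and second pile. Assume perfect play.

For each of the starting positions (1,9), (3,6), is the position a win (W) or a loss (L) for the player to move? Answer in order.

Build the W/L table. Terminal = L. A non-terminal position is W if it has a move to some L; otherwise it is L.
No move ever increases a pile, so every position that can arise here has a ≤ 3 and b ≤ 9; it is enough to label the cells with 0 ≤ a ≤ 3 and 0 ≤ b ≤ 9.
Every move lowers a or b (never raises either), so fill the grid row by row in increasing a, and left to right within a row: each cell's successors are then already labelled.
      b=0  b=1  b=2  b=3  b=4  b=5  b=6  b=7  b=8  b=9
a=0:    L    W    L    W    L    W    L    W    L    W
a=1:    L    W    L    W    L    W    L    W    L    W
a=2:    L    W    L    W    L    W    L    W    L    W
a=3:    L    W    L    W    L    W    L    W    L    W
Cells with no legal move (terminal, hence L): (0,0), (1,0), (2,0), (3,0).
The remaining L cells, each justified by listing all of its moves:
(0,2): only reaches (0,1)(W), which is W → L
(0,4): only reaches (0,3)(W), (0,1)(W), all W → L
(0,6): only reaches (0,5)(W), (0,3)(W), all W → L
(0,8): only reaches (0,7)(W), (0,5)(W), all W → L
(1,2): only reaches (1,1)(W), (0,1)(W), all W → L
(1,4): only reaches (1,3)(W), (1,1)(W), (0,3)(W), all W → L
(1,6): only reaches (1,5)(W), (1,3)(W), (0,5)(W), all W → L
(1,8): only reaches (1,7)(W), (1,5)(W), (0,7)(W), all W → L
(2,2): only reaches (2,1)(W), (1,1)(W), all W → L
(2,4): only reaches (2,3)(W), (2,1)(W), (1,3)(W), all W → L
(2,6): only reaches (2,5)(W), (2,3)(W), (1,5)(W), all W → L
(2,8): only reaches (2,7)(W), (2,5)(W), (1,7)(W), all W → L
(3,2): only reaches (3,1)(W), (2,1)(W), all W → L
(3,4): only reaches (3,3)(W), (3,1)(W), (2,3)(W), all W → L
(3,6): only reaches (3,5)(W), (3,3)(W), (2,5)(W), all W → L
(3,8): only reaches (3,7)(W), (3,5)(W), (2,7)(W), all W → L
Every other cell has at least one move into one of the L cells above, so it is W.
(1,9): the move to (1,8) reaches an L cell, so W
(3,6): one of the L cells justified above, so L

(1,9): W, (3,6): L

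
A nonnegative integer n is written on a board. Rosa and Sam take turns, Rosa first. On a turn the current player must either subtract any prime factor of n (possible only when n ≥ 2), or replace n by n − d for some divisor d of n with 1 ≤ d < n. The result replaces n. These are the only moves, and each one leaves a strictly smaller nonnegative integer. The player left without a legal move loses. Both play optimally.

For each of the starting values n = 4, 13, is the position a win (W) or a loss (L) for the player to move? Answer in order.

4: L, 13: W

Classify positions by backward induction: terminal positions (no move available) are L. From any other position, the mover wins iff some move reaches an L.
n=0: no move → L
n=1: no move → L
n=2: can move to 0, which is L ⇒ W
n=3: can move to 0, which is L ⇒ W
n=4: moves to 2(W), 3(W); every one is W ⇒ L
n=5: can move to 0, which is L ⇒ W
n=6: can move to 4, which is L ⇒ W
n=7: can move to 0, which is L ⇒ W
n=8: can move to 4, which is L ⇒ W
n=9: moves to 6(W), 8(W); every one is W ⇒ L
n=10: can move to 9, which is L ⇒ W
n=11: can move to 0, which is L ⇒ W
n=12: can move to 9, which is L ⇒ W
n=13: can move to 0, which is L ⇒ W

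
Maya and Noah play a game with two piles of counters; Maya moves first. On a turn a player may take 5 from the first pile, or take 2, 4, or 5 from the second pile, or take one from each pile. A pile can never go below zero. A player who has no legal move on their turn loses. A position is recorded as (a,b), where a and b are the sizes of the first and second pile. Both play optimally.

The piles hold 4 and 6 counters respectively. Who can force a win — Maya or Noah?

Compute win/loss labels from the base case upward. A position with no move is L. Any other position is W if it can reach an L in one move, else L.
No move ever increases a pile, so every position that can arise here has a ≤ 4 and b ≤ 6; it is enough to label the cells with 0 ≤ a ≤ 4 and 0 ≤ b ≤ 6.
Every move lowers a or b (never raises either), so fill the grid row by row in increasing a, and left to right within a row: each cell's successors are then already labelled.
      b=0  b=1  b=2  b=3  b=4  b=5  b=6
a=0:    L    L    W    W    W    W    W
a=1:    L    W    W    L    W    W    L
a=2:    L    W    W    L    W    W    L
a=3:    L    W    W    L    W    W    L
a=4:    L    W    W    L    W    W    L
Cells with no legal move (terminal, hence L): (0,0), (0,1), (1,0), (2,0), (3,0), (4,0).
The remaining L cells, each justified by listing all of its moves:
(1,3): only reaches (1,1)(W), (0,2)(W), all W → L
(1,6): only reaches (1,4)(W), (1,2)(W), (1,1)(W), (0,5)(W), all W → L
(2,3): only reaches (2,1)(W), (1,2)(W), all W → L
(2,6): only reaches (2,4)(W), (2,2)(W), (2,1)(W), (1,5)(W), all W → L
(3,3): only reaches (3,1)(W), (2,2)(W), all W → L
(3,6): only reaches (3,4)(W), (3,2)(W), (3,1)(W), (2,5)(W), all W → L
(4,3): only reaches (4,1)(W), (3,2)(W), all W → L
(4,6): only reaches (4,4)(W), (4,2)(W), (4,1)(W), (3,5)(W), all W → L
Every other cell has at least one move into one of the L cells above, so it is W.
Every move from (4,6) reaches a W position, so the mover loses.

Noah wins.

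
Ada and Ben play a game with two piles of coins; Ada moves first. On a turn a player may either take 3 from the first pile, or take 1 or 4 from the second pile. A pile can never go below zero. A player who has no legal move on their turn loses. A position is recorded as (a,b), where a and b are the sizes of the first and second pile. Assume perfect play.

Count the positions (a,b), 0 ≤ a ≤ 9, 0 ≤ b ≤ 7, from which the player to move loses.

36

Compute win/loss labels from the base case upward. A position with no move is L. Any other position is W if it can reach an L in one move, else L.
Every move lowers a or b (never raises either), so fill the grid row by row in increasing a, and left to right within a row: each cell's successors are then already labelled.
      b=0  b=1  b=2  b=3  b=4  b=5  b=6  b=7
a=0:    L    W    L    W    W    L    W    L
a=1:    L    W    L    W    W    L    W    L
a=2:    L    W    L    W    W    L    W    L
a=3:    W    L    W    L    W    W    L    W
a=4:    W    L    W    L    W    W    L    W
a=5:    W    L    W    L    W    W    L    W
a=6:    L    W    L    W    W    L    W    L
a=7:    L    W    L    W    W    L    W    L
a=8:    L    W    L    W    W    L    W    L
a=9:    W    L    W    L    W    W    L    W
Cells with no legal move (terminal, hence L): (0,0), (1,0), (2,0).
The remaining L cells, each justified by listing all of its moves:
(0,2): →(0,1)(W) only, which is W, so L
(0,5): →(0,4)(W), (0,1)(W) — all W, so L
(0,7): →(0,6)(W), (0,3)(W) — all W, so L
(1,2): →(1,1)(W) only, which is W, so L
(1,5): →(1,4)(W), (1,1)(W) — all W, so L
(1,7): →(1,6)(W), (1,3)(W) — all W, so L
(2,2): →(2,1)(W) only, which is W, so L
(2,5): →(2,4)(W), (2,1)(W) — all W, so L
(2,7): →(2,6)(W), (2,3)(W) — all W, so L
(3,1): →(0,1)(W), (3,0)(W) — all W, so L
(3,3): →(0,3)(W), (3,2)(W) — all W, so L
(3,6): →(0,6)(W), (3,5)(W), (3,2)(W) — all W, so L
(4,1): →(1,1)(W), (4,0)(W) — all W, so L
(4,3): →(1,3)(W), (4,2)(W) — all W, so L
(4,6): →(1,6)(W), (4,5)(W), (4,2)(W) — all W, so L
(5,1): →(2,1)(W), (5,0)(W) — all W, so L
(5,3): →(2,3)(W), (5,2)(W) — all W, so L
(5,6): →(2,6)(W), (5,5)(W), (5,2)(W) — all W, so L
(6,0): →(3,0)(W) only, which is W, so L
(6,2): →(3,2)(W), (6,1)(W) — all W, so L
(6,5): →(3,5)(W), (6,4)(W), (6,1)(W) — all W, so L
(6,7): →(3,7)(W), (6,6)(W), (6,3)(W) — all W, so L
(7,0): →(4,0)(W) only, which is W, so L
(7,2): →(4,2)(W), (7,1)(W) — all W, so L
(7,5): →(4,5)(W), (7,4)(W), (7,1)(W) — all W, so L
(7,7): →(4,7)(W), (7,6)(W), (7,3)(W) — all W, so L
(8,0): →(5,0)(W) only, which is W, so L
(8,2): →(5,2)(W), (8,1)(W) — all W, so L
(8,5): →(5,5)(W), (8,4)(W), (8,1)(W) — all W, so L
(8,7): →(5,7)(W), (8,6)(W), (8,3)(W) — all W, so L
(9,1): →(6,1)(W), (9,0)(W) — all W, so L
(9,3): →(6,3)(W), (9,2)(W) — all W, so L
(9,6): →(6,6)(W), (9,5)(W), (9,2)(W) — all W, so L
Every other cell has at least one move into one of the L cells above, so it is W.
L cells per row: a=0: 4, a=1: 4, a=2: 4, a=3: 3, a=4: 3, a=5: 3, a=6: 4, a=7: 4, a=8: 4, a=9: 3; total 36.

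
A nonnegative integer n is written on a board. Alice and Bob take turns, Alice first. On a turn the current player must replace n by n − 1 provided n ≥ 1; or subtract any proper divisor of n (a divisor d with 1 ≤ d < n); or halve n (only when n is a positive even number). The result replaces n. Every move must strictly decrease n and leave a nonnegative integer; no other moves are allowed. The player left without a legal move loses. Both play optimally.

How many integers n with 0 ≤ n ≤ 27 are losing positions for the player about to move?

14

Compute win/loss labels from the base case upward. A position with no move is L. Any other position is W if it can reach an L in one move, else L.
n=0: no move → L
n=1: can move to 0, which is L ⇒ W
n=2: the only move is to 1(W), a W ⇒ L
n=3: can move to 2, which is L ⇒ W
n=4: can move to 2, which is L ⇒ W
n=5: the only move is to 4(W), a W ⇒ L
n=6: can move to 5, which is L ⇒ W
n=7: the only move is to 6(W), a W ⇒ L
n=8: can move to 7, which is L ⇒ W
n=9: moves to 6(W), 8(W); every one is W ⇒ L
n=10: can move to 5, which is L ⇒ W
n=11: the only move is to 10(W), a W ⇒ L
n=12: can move to 9, which is L ⇒ W
n=13: the only move is to 12(W), a W ⇒ L
n=14: can move to 7, which is L ⇒ W
n=15: moves to 10(W), 12(W), 14(W); every one is W ⇒ L
n=16: can move to 15, which is L ⇒ W
n=17: the only move is to 16(W), a W ⇒ L
n=18: can move to 9, which is L ⇒ W
n=19: the only move is to 18(W), a W ⇒ L
n=20: can move to 15, which is L ⇒ W
n=21: moves to 14(W), 18(W), 20(W); every one is W ⇒ L
n=22: can move to 11, which is L ⇒ W
n=23: the only move is to 22(W), a W ⇒ L
n=24: can move to 21, which is L ⇒ W
n=25: moves to 20(W), 24(W); every one is W ⇒ L
n=26: can move to 13, which is L ⇒ W
n=27: moves to 18(W), 24(W), 26(W); every one is W ⇒ L
L entries with 0 ≤ n ≤ 27: n = 0, 2, 5, 7, 9, 11, 13, 15, 17, 19, 21, 23, 25, 27; that makes 14.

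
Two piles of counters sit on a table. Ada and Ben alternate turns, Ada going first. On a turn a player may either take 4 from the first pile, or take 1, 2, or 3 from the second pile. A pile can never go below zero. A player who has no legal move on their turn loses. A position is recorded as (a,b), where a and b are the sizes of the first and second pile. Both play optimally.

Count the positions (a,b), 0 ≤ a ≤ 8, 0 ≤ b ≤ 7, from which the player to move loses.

18

Classify positions by backward induction: terminal positions (no move available) are L. From any other position, the mover wins iff some move reaches an L.
Every move lowers a or b (never raises either), so fill the grid row by row in increasing a, and left to right within a row: each cell's successors are then already labelled.
      b=0  b=1  b=2  b=3  b=4  b=5  b=6  b=7
a=0:    L    W    W    W    L    W    W    W
a=1:    L    W    W    W    L    W    W    W
a=2:    L    W    W    W    L    W    W    W
a=3:    L    W    W    W    L    W    W    W
a=4:    W    L    W    W    W    L    W    W
a=5:    W    L    W    W    W    L    W    W
a=6:    W    L    W    W    W    L    W    W
a=7:    W    L    W    W    W    L    W    W
a=8:    L    W    W    W    L    W    W    W
Cells with no legal move (terminal, hence L): (0,0), (1,0), (2,0), (3,0).
The remaining L cells, each justified by listing all of its moves:
(0,4): →(0,3)(W), (0,2)(W), (0,1)(W) — all W, so L
(1,4): →(1,3)(W), (1,2)(W), (1,1)(W) — all W, so L
(2,4): →(2,3)(W), (2,2)(W), (2,1)(W) — all W, so L
(3,4): →(3,3)(W), (3,2)(W), (3,1)(W) — all W, so L
(4,1): →(0,1)(W), (4,0)(W) — all W, so L
(4,5): →(0,5)(W), (4,4)(W), (4,3)(W), (4,2)(W) — all W, so L
(5,1): →(1,1)(W), (5,0)(W) — all W, so L
(5,5): →(1,5)(W), (5,4)(W), (5,3)(W), (5,2)(W) — all W, so L
(6,1): →(2,1)(W), (6,0)(W) — all W, so L
(6,5): →(2,5)(W), (6,4)(W), (6,3)(W), (6,2)(W) — all W, so L
(7,1): →(3,1)(W), (7,0)(W) — all W, so L
(7,5): →(3,5)(W), (7,4)(W), (7,3)(W), (7,2)(W) — all W, so L
(8,0): →(4,0)(W) only, which is W, so L
(8,4): →(4,4)(W), (8,3)(W), (8,2)(W), (8,1)(W) — all W, so L
Every other cell has at least one move into one of the L cells above, so it is W.
L cells per row: a=0: 2, a=1: 2, a=2: 2, a=3: 2, a=4: 2, a=5: 2, a=6: 2, a=7: 2, a=8: 2; total 18.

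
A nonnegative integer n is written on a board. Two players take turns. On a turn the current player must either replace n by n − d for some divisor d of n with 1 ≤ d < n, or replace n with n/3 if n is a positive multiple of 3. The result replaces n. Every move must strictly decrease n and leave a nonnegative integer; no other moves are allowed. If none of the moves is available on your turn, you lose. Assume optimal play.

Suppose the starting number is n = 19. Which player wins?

Positions with no move are L. A position that does have a move is losing for the player to move precisely when every available move leads to a winning position for the opponent. Fill in the labels:
n=0: no move → L
n=1: no move → L
n=2: reaches L-position 1 → W
n=3: reaches L-position 1 → W
n=4: only reaches 2(W), 3(W), all W → L
n=5: reaches L-position 4 → W
n=6: reaches L-position 4 → W
n=7: only reaches 6(W), which is W → L
n=8: reaches L-position 4 → W
n=9: only reaches 3(W), 6(W), 8(W), all W → L
n=10: reaches L-position 9 → W
n=11: only reaches 10(W), which is W → L
n=12: reaches L-position 4 → W
n=13: only reaches 12(W), which is W → L
n=14: reaches L-position 7 → W
n=15: only reaches 5(W), 10(W), 12(W), 14(W), all W → L
n=16: reaches L-position 15 → W
n=17: only reaches 16(W), which is W → L
n=18: reaches L-position 9 → W
n=19: only reaches 18(W), which is W → L
The starting position 19 is L: whatever the player to move does, the opponent receives a W position.

The second player wins.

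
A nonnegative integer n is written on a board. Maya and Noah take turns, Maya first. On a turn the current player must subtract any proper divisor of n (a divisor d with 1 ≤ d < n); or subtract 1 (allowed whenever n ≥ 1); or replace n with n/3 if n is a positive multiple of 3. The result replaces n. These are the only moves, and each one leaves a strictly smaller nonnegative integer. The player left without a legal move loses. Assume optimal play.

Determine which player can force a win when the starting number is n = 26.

Maya wins.

Work bottom-up. With no move the player to move loses. Otherwise the position is W if at least one move leads to an L position for the opponent, and L if every move leads to a W.
n=0: no move → L
n=1: →0(L), so W
n=2: →1(W) only, which is W, so L
n=3: →2(L), so W
n=4: →2(L), so W
n=5: →4(W) only, which is W, so L
n=6: →2(L), so W
n=7: →6(W) only, which is W, so L
n=8: →7(L), so W
n=9: →3(W), 6(W), 8(W) — all W, so L
n=10: →5(L), so W
n=11: →10(W) only, which is W, so L
n=12: →9(L), so W
n=13: →12(W) only, which is W, so L
n=14: →7(L), so W
n=15: →5(L), so W
n=16: →8(W), 12(W), 14(W), 15(W) — all W, so L
n=17: →16(L), so W
n=18: →9(L), so W
n=19: →18(W) only, which is W, so L
n=20: →16(L), so W
n=21: →7(L), so W
n=22: →11(L), so W
n=23: →22(W) only, which is W, so L
n=24: →16(L), so W
n=25: →20(W), 24(W) — all W, so L
n=26: →13(L), so W
From 26 Maya can move to 13, reaching an L position.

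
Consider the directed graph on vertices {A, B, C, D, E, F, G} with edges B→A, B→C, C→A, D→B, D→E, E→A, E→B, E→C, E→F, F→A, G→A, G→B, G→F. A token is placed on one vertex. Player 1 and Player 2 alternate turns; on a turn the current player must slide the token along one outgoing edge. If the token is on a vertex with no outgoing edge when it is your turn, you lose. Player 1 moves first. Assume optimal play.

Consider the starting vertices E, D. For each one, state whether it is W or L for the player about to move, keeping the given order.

E: W, D: L

Use the standard recursion: the mover loses at a terminal position; elsewhere, the mover wins exactly when some move hands the opponent an L position.
Every edge goes from a vertex to one that appears earlier in the order A, F, C, B, E, G, D, so processing vertices in that order labels each vertex after all of its successors.
A: no outgoing edge → L
F: →A(L), so W
C: →A(L), so W
B: →A(L), so W
E: →A(L), so W
G: →A(L), so W
D: →E(W), B(W) — all W, so L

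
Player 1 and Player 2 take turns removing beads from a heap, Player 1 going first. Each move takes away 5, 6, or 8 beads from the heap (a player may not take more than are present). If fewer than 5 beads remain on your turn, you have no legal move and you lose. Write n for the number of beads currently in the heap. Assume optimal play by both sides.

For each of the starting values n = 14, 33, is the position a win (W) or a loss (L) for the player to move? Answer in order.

14: L, 33: W

Positions with no move are L. A position that does have a move is losing for the player to move precisely when every available move leads to a winning position for the opponent. Fill in the labels:
n=0: no move → L
n=1: no move → L
n=2: no move → L
n=3: no move → L
n=4: no move → L
n=5: W (go to 0, an L position)
n=6: W (go to 1, an L position)
n=7: W (go to 2, an L position)
n=8: W (go to 3, an L position)
n=9: W (go to 4, an L position)
n=10: W (go to 4, an L position)
n=11: W (go to 3, an L position)
n=12: W (go to 4, an L position)
n=13: L (options 8(W), 7(W), 5(W) are all W)
n=14: L (options 9(W), 8(W), 6(W) are all W)
n=15: L (options 10(W), 9(W), 7(W) are all W)
n=16: L (options 11(W), 10(W), 8(W) are all W)
n=17: L (options 12(W), 11(W), 9(W) are all W)
n=18: W (go to 13, an L position)
n=19: W (go to 14, an L position)
n=20: W (go to 15, an L position)
n=21: W (go to 16, an L position)
n=22: W (go to 17, an L position)
n=23: W (go to 17, an L position)
n=24: W (go to 16, an L position)
n=25: W (go to 17, an L position)
n=26: L (options 21(W), 20(W), 18(W) are all W)
n=27: L (options 22(W), 21(W), 19(W) are all W)
n=28: L (options 23(W), 22(W), 20(W) are all W)
n=29: L (options 24(W), 23(W), 21(W) are all W)
n=30: L (options 25(W), 24(W), 22(W) are all W)
n=31: W (go to 26, an L position)
n=32: W (go to 27, an L position)
n=33: W (go to 28, an L position)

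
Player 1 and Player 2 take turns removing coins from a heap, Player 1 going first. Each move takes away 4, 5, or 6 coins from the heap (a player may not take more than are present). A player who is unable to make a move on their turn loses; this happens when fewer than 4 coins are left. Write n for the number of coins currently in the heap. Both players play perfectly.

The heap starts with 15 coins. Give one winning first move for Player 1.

Label each position W (a win for the player to move) or L (a loss). A position with no legal move is L; any other position is W exactly when some move reaches an L, and L when every move reaches a W.
n=0: no move → L
n=1: no move → L
n=2: no move → L
n=3: no move → L
n=4: can move to 0, which is L ⇒ W
n=5: can move to 1, which is L ⇒ W
n=6: can move to 2, which is L ⇒ W
n=7: can move to 3, which is L ⇒ W
n=8: can move to 3, which is L ⇒ W
n=9: can move to 3, which is L ⇒ W
n=10: moves to 6(W), 5(W), 4(W); every one is W ⇒ L
n=11: moves to 7(W), 6(W), 5(W); every one is W ⇒ L
n=12: moves to 8(W), 7(W), 6(W); every one is W ⇒ L
n=13: moves to 9(W), 8(W), 7(W); every one is W ⇒ L
n=14: can move to 10, which is L ⇒ W
n=15: can move to 11, which is L ⇒ W
From 15, the L positions reachable in one move are: 11, 10. Any move reaching one of these is winning.

Remove 4, leaving 11.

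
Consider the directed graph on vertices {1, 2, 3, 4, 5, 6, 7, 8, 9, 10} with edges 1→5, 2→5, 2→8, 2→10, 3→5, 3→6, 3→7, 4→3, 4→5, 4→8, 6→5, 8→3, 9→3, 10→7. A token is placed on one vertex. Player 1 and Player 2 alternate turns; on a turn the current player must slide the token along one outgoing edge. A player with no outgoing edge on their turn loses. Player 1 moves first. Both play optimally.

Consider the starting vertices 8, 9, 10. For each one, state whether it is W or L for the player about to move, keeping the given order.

8: L, 9: L, 10: W

Classify positions by backward induction: terminal positions (no move available) are L. From any other position, the mover wins iff some move reaches an L.
Every edge goes from a vertex to one that appears earlier in the order 5, 7, 6, 3, 1, 8, 9, 10, 4, 2, so processing vertices in that order labels each vertex after all of its successors.
5: no outgoing edge → L
7: no outgoing edge → L
6: W (go to 5, an L position)
3: W (go to 7, an L position)
1: W (go to 5, an L position)
8: L (sole option 3(W) is W)
9: L (sole option 3(W) is W)
10: W (go to 7, an L position)
4: W (go to 8, an L position)
2: W (go to 8, an L position)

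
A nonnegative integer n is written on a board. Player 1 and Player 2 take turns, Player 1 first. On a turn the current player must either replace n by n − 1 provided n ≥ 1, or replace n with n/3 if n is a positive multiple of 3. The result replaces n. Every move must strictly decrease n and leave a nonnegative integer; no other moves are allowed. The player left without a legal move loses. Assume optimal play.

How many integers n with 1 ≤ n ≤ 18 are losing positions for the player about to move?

8

Use the standard recursion: the mover loses at a terminal position; elsewhere, the mover wins exactly when some move hands the opponent an L position.
n=0: no move → L
n=1: →0(L), so W
n=2: →1(W) only, which is W, so L
n=3: →2(L), so W
n=4: →3(W) only, which is W, so L
n=5: →4(L), so W
n=6: →2(L), so W
n=7: →6(W) only, which is W, so L
n=8: →7(L), so W
n=9: →3(W), 8(W) — all W, so L
n=10: →9(L), so W
n=11: →10(W) only, which is W, so L
n=12: →4(L), so W
n=13: →12(W) only, which is W, so L
n=14: →13(L), so W
n=15: →5(W), 14(W) — all W, so L
n=16: →15(L), so W
n=17: →16(W) only, which is W, so L
n=18: →17(L), so W
L entries with 1 ≤ n ≤ 18 (n=0 is outside the asked range and is not counted): n = 2, 4, 7, 9, 11, 13, 15, 17; that makes 8.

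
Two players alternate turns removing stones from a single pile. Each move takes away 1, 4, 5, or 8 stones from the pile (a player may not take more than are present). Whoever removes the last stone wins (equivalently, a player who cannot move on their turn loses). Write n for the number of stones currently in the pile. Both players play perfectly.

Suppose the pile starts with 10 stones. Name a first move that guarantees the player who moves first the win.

Positions with no move are L. A position that does have a move is losing for the player to move precisely when every available move leads to a winning position for the opponent. Fill in the labels:
n=0: no move → L
n=1: can move to 0, which is L ⇒ W
n=2: the only move is to 1(W), a W ⇒ L
n=3: can move to 2, which is L ⇒ W
n=4: can move to 0, which is L ⇒ W
n=5: can move to 0, which is L ⇒ W
n=6: can move to 2, which is L ⇒ W
n=7: can move to 2, which is L ⇒ W
n=8: can move to 0, which is L ⇒ W
n=9: moves to 8(W), 5(W), 4(W), 1(W); every one is W ⇒ L
n=10: can move to 9, which is L ⇒ W
From 10, the L positions reachable in one move are: 9, 2. Any move reaching one of these is winning.

Remove 1, leaving 9.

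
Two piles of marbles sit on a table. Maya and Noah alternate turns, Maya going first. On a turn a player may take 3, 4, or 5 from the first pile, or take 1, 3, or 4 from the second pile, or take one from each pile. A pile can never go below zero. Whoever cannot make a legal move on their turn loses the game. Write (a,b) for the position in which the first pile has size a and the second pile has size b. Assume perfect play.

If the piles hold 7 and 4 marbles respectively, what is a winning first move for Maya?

Move to (3,4).

Build the W/L table. Terminal = L. A non-terminal position is W if it has a move to some L; otherwise it is L.
No move ever increases a pile, so every position that can arise here has a ≤ 7 and b ≤ 4; it is enough to label the cells with 0 ≤ a ≤ 7 and 0 ≤ b ≤ 4.
Every move lowers a or b (never raises either), so fill the grid row by row in increasing a, and left to right within a row: each cell's successors are then already labelled.
      b=0  b=1  b=2  b=3  b=4
a=0:    L    W    L    W    W
a=1:    L    W    L    W    W
a=2:    L    W    L    W    W
a=3:    W    W    W    W    L
a=4:    W    L    W    L    W
a=5:    W    L    W    L    W
a=6:    W    L    W    L    W
a=7:    W    W    W    W    W
Cells with no legal move (terminal, hence L): (0,0), (1,0), (2,0).
The remaining L cells, each justified by listing all of its moves:
(0,2): →(0,1)(W) only, which is W, so L
(1,2): →(1,1)(W), (0,1)(W) — all W, so L
(2,2): →(2,1)(W), (1,1)(W) — all W, so L
(3,4): →(0,4)(W), (3,3)(W), (3,1)(W), (3,0)(W), (2,3)(W) — all W, so L
(4,1): →(1,1)(W), (0,1)(W), (4,0)(W), (3,0)(W) — all W, so L
(4,3): →(1,3)(W), (0,3)(W), (4,2)(W), (4,0)(W), (3,2)(W) — all W, so L
(5,1): →(2,1)(W), (1,1)(W), (0,1)(W), (5,0)(W), (4,0)(W) — all W, so L
(5,3): →(2,3)(W), (1,3)(W), (0,3)(W), (5,2)(W), (5,0)(W), (4,2)(W) — all W, so L
(6,1): →(3,1)(W), (2,1)(W), (1,1)(W), (6,0)(W), (5,0)(W) — all W, so L
(6,3): →(3,3)(W), (2,3)(W), (1,3)(W), (6,2)(W), (6,0)(W), (5,2)(W) — all W, so L
Every other cell has at least one move into one of the L cells above, so it is W.
From (7,4), the L positions reachable in one move are: (3,4), (6,3). Any move reaching one of these is winning.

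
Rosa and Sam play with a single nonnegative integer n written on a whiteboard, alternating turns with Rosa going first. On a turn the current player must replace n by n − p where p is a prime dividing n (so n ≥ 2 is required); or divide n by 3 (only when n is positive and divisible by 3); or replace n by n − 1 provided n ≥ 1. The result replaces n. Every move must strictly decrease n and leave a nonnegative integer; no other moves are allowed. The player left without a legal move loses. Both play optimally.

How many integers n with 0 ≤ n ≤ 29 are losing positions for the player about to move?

8

Compute win/loss labels from the base case upward. A position with no move is L. Any other position is W if it can reach an L in one move, else L.
n=0: no move → L
n=1: W (go to 0, an L position)
n=2: W (go to 0, an L position)
n=3: W (go to 0, an L position)
n=4: L (options 2(W), 3(W) are all W)
n=5: W (go to 0, an L position)
n=6: W (go to 4, an L position)
n=7: W (go to 0, an L position)
n=8: L (options 6(W), 7(W) are all W)
n=9: W (go to 8, an L position)
n=10: W (go to 8, an L position)
n=11: W (go to 0, an L position)
n=12: W (go to 4, an L position)
n=13: W (go to 0, an L position)
n=14: L (options 7(W), 12(W), 13(W) are all W)
n=15: W (go to 14, an L position)
n=16: W (go to 14, an L position)
n=17: W (go to 0, an L position)
n=18: L (options 6(W), 15(W), 16(W), 17(W) are all W)
n=19: W (go to 0, an L position)
n=20: W (go to 18, an L position)
n=21: W (go to 14, an L position)
n=22: L (options 11(W), 20(W), 21(W) are all W)
n=23: W (go to 0, an L position)
n=24: W (go to 8, an L position)
n=25: L (options 20(W), 24(W) are all W)
n=26: W (go to 25, an L position)
n=27: L (options 9(W), 24(W), 26(W) are all W)
n=28: W (go to 27, an L position)
n=29: W (go to 0, an L position)
L entries with 0 ≤ n ≤ 29: n = 0, 4, 8, 14, 18, 22, 25, 27; that makes 8.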